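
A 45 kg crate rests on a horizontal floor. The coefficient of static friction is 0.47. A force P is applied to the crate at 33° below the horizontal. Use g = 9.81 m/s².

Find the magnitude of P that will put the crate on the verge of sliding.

N = m g + P sin α (the push presses the crate into the horizontal floor).
At impending slip, P cos α = μ_s N = μ_s (m g + P sin α).
Solving: P (cos α − μ_s sin α) = μ_s m g → P = 0.47×441/(cos 33° − 0.47 sin 33°) = 207/0.5827 = 356 N.

P ≈ 356 N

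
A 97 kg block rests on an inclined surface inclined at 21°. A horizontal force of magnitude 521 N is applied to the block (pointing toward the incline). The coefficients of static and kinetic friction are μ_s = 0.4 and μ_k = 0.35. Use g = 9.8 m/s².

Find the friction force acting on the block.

Normal direction: N = m g cos θ + P sin θ = 1074 N.
Parallel to the incline: P cos θ − m g sin θ = 486.4 − 340.7 = 145.7 N; the friction needed to balance this is 145.7 N acting down the slope.
Maximum static friction: μ_s N = 0.4 × 1074 = 429.7 N.
|f_req| = 145.7 ≤ 429.7 N → the block is in equilibrium; friction equals the required value.

f ≈ 146 N (down the incline)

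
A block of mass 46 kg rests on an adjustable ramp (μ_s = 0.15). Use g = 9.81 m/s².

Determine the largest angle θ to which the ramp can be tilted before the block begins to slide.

At the slip threshold, m g sin θ = μ_s · m g cos θ, so tan θ = μ_s.
θ_max = arctan(0.15) = 8.53°.

θ_max ≈ 8.53°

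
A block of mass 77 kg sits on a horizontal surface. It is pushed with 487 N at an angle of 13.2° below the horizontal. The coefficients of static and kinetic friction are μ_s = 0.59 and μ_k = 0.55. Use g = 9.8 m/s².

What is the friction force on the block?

f ≈ 474 N

Vertical equilibrium gives N = m g + P sin α = 865.8 N.
The horizontal driving force is P cos α = 474.1 N, so equilibrium needs friction f = 474.1 N.
μ_s N = 0.59 × 865.8 = 510.8 N.
Since 474.1 N does not exceed the limit, the block stays at rest and f = 474 N.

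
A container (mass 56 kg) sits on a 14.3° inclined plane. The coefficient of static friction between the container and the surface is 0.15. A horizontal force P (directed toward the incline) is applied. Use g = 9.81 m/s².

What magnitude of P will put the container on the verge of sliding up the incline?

At impending motion up the slope, friction acts down-slope at its limit: f = μ_s N.
Perpendicular to the incline: N = m g cos θ + P sin θ.
Along the incline: P cos θ = m g sin θ + μ_s N = m g sin θ + μ_s (m g cos θ + P sin θ).
Solving, P (cos θ − μ_s sin θ) = m g (sin θ + μ_s cos θ), so P = 56×9.81×(sin 14.3° + 0.15 cos 14.3°)/(cos 14.3° − 0.15 sin 14.3°) = 549×0.3924/0.932 = 231 N.

P ≈ 231 N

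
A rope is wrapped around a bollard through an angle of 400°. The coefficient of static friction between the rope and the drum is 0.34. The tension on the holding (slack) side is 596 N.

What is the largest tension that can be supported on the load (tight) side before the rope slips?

At impending slip the capstan equation gives T₂/T₁ = e^{μβ} with β in radians.
β = 400° × π/180 = 6.981 rad.
e^{μβ} = e^{0.34×6.981} = 10.74.
T₂ = T₁ · e^{μβ} = 596 × 10.74 = 6400 N.

T_max ≈ 6400 N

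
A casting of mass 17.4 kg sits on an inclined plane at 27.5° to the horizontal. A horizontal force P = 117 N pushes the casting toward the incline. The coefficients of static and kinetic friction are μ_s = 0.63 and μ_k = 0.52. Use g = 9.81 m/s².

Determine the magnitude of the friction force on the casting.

Resolve perpendicular to the incline: N = m g cos θ + P sin θ = 17.4×9.81×cos 27.5° + 117×sin 27.5° = 205.4 N.
Along the incline, the net driving force (taking up-slope positive) is P cos θ − m g sin θ = 103.8 − 78.82 = 24.96 N, so equilibrium requires friction f = -24.96 N (down-slope).
Maximum static friction: μ_s N = 0.63 × 205.4 = 129.4 N.
Since 24.96 N is within the 129.4 N limit, the casting stays put and friction is exactly 25 N.

f ≈ 25 N (down the incline)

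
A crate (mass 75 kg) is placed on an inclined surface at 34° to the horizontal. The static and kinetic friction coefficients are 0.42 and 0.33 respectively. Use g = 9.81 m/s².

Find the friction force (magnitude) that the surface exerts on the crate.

f ≈ 201 N (up the incline)

The normal reaction is N = m g cos θ = 610 N.
Along the slope the weight component is m g sin θ = 411.4 N; friction must supply exactly this, acting up-slope.
The static-friction ceiling is μ_s N = 0.42 × 610 = 256.2 N.
Since |411.4| > 256.2 N, static friction cannot hold it; the crate slides down the incline and kinetic friction applies: f = μ_k N = 0.33 × 610 = 201 N.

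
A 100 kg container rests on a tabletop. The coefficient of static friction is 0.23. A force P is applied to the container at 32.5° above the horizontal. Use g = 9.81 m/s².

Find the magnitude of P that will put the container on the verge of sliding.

P ≈ 233 N

N = m g − P sin α (the pull lifts the container).
At impending slip, P cos α = μ_s N = μ_s (m g − P sin α).
Solving: P (cos α + μ_s sin α) = μ_s m g → P = 0.23×981/(cos 32.5° + 0.23 sin 32.5°) = 226/0.967 = 233 N.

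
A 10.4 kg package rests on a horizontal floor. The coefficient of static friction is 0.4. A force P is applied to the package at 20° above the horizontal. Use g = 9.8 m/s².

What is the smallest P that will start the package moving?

N = m g − P sin α (the pull lifts the package).
At impending slip, P cos α = μ_s N = μ_s (m g − P sin α).
Solving: P (cos α + μ_s sin α) = μ_s m g → P = 0.4×102/(cos 20° + 0.4 sin 20°) = 40.8/1.077 = 37.9 N.

P ≈ 37.9 N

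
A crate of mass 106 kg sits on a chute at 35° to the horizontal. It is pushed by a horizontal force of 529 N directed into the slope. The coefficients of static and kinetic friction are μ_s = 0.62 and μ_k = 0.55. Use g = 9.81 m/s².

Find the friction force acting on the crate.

f ≈ 163 N (up the incline)

The horizontal push has a component P sin θ into the surface, so N = m g cos θ + P sin θ = 851.8 + 303.4 = 1155 N.
Along the incline, the net driving force (taking up-slope positive) is P cos θ − m g sin θ = 433.3 − 596.4 = -163.1 N, so equilibrium requires friction f = 163.1 N (up-slope).
The limit of static friction is μ_s N = 716.2 N.
Since 163.1 N is within the 716.2 N limit, the crate stays put and friction is exactly 163 N.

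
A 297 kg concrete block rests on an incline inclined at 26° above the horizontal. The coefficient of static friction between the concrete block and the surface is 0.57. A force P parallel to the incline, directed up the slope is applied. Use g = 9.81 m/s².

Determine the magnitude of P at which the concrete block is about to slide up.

P ≈ 2770 N

At impending motion up the slope, friction acts down-slope at its limit: f = μ_s N.
P is parallel to the surface, so N = m g cos θ = 2620 N.
Along the incline: P = m g sin θ + μ_s N = 1280 + 0.57×2620 = 2770 N.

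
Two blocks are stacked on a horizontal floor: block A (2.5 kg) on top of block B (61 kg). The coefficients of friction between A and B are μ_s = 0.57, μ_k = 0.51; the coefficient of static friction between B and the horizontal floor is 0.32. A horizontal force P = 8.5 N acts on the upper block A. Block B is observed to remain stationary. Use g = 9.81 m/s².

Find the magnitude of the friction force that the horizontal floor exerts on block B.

f ≈ 8.5 N

The normal force B exerts on A is simply A's weight, N₁ = 24.53 N.
So the A–B interface can sustain at most μ_s N₁ = 13.98 N of static friction.
P = 8.5 N is within that limit, so A and B move together (both at rest); the A–B friction is simply f₁ = P = 8.5 N.
By Newton's third law B feels 8.5 N forward from A. With B stationary, the floor's static friction on B balances it: f₂ = 8.5 N (well within μ_s(m_A+m_B)g = 199.3 N).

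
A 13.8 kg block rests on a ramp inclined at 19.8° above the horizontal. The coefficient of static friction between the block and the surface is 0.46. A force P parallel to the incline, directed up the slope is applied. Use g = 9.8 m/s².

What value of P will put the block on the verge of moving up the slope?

At impending motion up the slope, friction acts down-slope at its limit: f = μ_s N.
P is parallel to the surface, so N = m g cos θ = 127 N.
Along the incline: P = m g sin θ + μ_s N = 45.8 + 0.46×127 = 104 N.

P ≈ 104 N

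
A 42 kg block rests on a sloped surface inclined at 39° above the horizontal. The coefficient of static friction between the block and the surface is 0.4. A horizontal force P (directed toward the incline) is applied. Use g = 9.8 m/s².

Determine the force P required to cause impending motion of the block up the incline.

At impending motion up the slope, friction acts down-slope at its limit: f = μ_s N.
Perpendicular to the incline: N = m g cos θ + P sin θ.
Along the incline: P cos θ = m g sin θ + μ_s N = m g sin θ + μ_s (m g cos θ + P sin θ).
Solving, P (cos θ − μ_s sin θ) = m g (sin θ + μ_s cos θ), so P = 42×9.8×(sin 39° + 0.4 cos 39°)/(cos 39° − 0.4 sin 39°) = 412×0.9402/0.5254 = 737 N.

P ≈ 737 N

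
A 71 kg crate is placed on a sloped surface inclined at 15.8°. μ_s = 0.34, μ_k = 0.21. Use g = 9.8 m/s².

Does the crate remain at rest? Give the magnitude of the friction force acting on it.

f ≈ 189 N

N = m g cos θ = 670 N.
Down-slope weight component: m g sin θ = 189 N.
μ_s N = 228 N.
189 ≤ 228 N, so it stays put; friction = 189 N.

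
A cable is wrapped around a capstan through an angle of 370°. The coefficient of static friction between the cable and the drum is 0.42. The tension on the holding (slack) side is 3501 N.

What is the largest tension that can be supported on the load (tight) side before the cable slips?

At impending slip the capstan equation gives T₂/T₁ = e^{μβ} with β in radians.
β = 370° × π/180 = 6.458 rad.
e^{μβ} = e^{0.42×6.458} = 15.06.
T₂ = T₁ · e^{μβ} = 3501 × 15.06 = 52700 N.

T_max ≈ 52700 N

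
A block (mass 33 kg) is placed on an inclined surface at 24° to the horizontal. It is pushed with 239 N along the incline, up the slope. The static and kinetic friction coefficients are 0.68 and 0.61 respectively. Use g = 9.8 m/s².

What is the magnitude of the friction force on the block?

f ≈ 107 N (down the incline)

Perpendicular to the surface, N = m g cos θ = 33·9.8·cos 24° = 295.4 N.
The friction needed for equilibrium is m g sin θ − P = 131.5 − 239 = -107.5 N, measured positive up-slope.
The static-friction ceiling is μ_s N = 0.68 × 295.4 = 200.9 N.
Since |-107.5| ≤ 200.9 N, no slip — friction simply equals what equilibrium demands.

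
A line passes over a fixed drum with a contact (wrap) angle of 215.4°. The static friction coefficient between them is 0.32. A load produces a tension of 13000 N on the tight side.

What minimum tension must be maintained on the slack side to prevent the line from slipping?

Capstan equation at impending slip: T_tight/T_slack = e^{μβ}.
β = 215.4° = 3.759 rad; e^{μβ} = e^{0.32×3.759} = 3.33.
T_slack = T_tight / e^{μβ} = 13000 / 3.33 = 3900 N.

T_min ≈ 3900 N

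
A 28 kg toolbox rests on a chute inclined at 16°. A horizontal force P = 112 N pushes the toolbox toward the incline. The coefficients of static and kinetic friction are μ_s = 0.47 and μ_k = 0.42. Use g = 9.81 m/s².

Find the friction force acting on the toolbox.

f ≈ 31.9 N (down the incline)

The horizontal push has a component P sin θ into the surface, so N = m g cos θ + P sin θ = 264 + 30.87 = 294.9 N.
Parallel to the incline: P cos θ − m g sin θ = 107.7 − 75.71 = 31.95 N; the friction needed to balance this is 31.95 N acting down the slope.
The limit of static friction is μ_s N = 138.6 N.
Since 31.95 N is within the 138.6 N limit, the toolbox stays put and friction is exactly 31.9 N.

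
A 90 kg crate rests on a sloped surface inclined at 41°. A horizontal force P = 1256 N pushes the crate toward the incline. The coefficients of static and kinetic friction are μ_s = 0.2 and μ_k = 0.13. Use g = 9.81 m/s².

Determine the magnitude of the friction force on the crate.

Resolve perpendicular to the incline: N = m g cos θ + P sin θ = 90×9.81×cos 41° + 1256×sin 41° = 1490 N.
Along the incline, the net driving force (taking up-slope positive) is P cos θ − m g sin θ = 947.9 − 579.2 = 368.7 N, so equilibrium requires friction f = -368.7 N (down-slope).
The limit of static friction is μ_s N = 298.1 N.
The required 368.7 N exceeds the static limit, so the crate slides up-slope and f = μ_k N = 0.13×1490 = 194 N.

f ≈ 194 N (down the incline)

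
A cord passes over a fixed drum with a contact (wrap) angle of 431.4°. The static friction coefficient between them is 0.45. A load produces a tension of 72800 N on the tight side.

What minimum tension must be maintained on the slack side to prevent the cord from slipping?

T_min ≈ 2460 N

Capstan equation at impending slip: T_tight/T_slack = e^{μβ}.
β = 431.4° = 7.529 rad; e^{μβ} = e^{0.45×7.529} = 29.61.
T_slack = T_tight / e^{μβ} = 72800 / 29.61 = 2460 N.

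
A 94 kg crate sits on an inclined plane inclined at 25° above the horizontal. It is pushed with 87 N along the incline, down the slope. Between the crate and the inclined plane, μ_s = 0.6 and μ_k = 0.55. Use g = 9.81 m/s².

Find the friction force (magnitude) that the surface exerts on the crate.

Normal force: N = m g cos θ = 94 × 9.81 × cos 25° = 835.7 N.
For equilibrium along the incline the friction force must supply f = m g sin θ + P = 389.7 + 87 = 476.7 N (positive meaning up-slope).
The static-friction ceiling is μ_s N = 0.6 × 835.7 = 501.4 N.
Since |476.7| ≤ 501.4 N, static friction is sufficient; f equals the required value, not μ_s N.

f ≈ 477 N (up the incline)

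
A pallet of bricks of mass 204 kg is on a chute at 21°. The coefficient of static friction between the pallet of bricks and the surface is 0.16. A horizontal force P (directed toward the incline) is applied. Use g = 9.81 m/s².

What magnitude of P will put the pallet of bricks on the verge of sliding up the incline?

At impending motion up the slope, friction acts down-slope at its limit: f = μ_s N.
Perpendicular to the incline: N = m g cos θ + P sin θ.
Along the incline: P cos θ = m g sin θ + μ_s N = m g sin θ + μ_s (m g cos θ + P sin θ).
Solving, P (cos θ − μ_s sin θ) = m g (sin θ + μ_s cos θ), so P = 204×9.81×(sin 21° + 0.16 cos 21°)/(cos 21° − 0.16 sin 21°) = 2000×0.5077/0.8762 = 1160 N.

P ≈ 1160 N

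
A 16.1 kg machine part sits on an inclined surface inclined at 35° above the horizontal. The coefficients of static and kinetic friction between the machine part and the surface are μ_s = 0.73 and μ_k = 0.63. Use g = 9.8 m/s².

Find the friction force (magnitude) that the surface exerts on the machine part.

f ≈ 90.5 N (up the incline)

Perpendicular to the surface, N = m g cos θ = 16.1·9.8·cos 35° = 129.2 N.
Along the slope the weight component is m g sin θ = 90.5 N; friction must supply exactly this, acting up-slope.
Static friction can supply at most μ_s N = 94.35 N.
Since |90.5| ≤ 94.35 N, static friction is sufficient; f equals the required value, not μ_s N.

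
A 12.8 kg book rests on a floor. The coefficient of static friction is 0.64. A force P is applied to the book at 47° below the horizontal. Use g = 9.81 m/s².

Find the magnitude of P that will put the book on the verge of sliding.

P ≈ 376 N

N = m g + P sin α (the push presses the book into the floor).
At impending slip, P cos α = μ_s N = μ_s (m g + P sin α).
Solving: P (cos α − μ_s sin α) = μ_s m g → P = 0.64×126/(cos 47° − 0.64 sin 47°) = 80.4/0.2139 = 376 N.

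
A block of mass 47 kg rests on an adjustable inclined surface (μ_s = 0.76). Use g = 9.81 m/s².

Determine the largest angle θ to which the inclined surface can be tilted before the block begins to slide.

θ_max ≈ 37.2°

At the slip threshold, m g sin θ = μ_s · m g cos θ, so tan θ = μ_s.
θ_max = arctan(0.76) = 37.2°.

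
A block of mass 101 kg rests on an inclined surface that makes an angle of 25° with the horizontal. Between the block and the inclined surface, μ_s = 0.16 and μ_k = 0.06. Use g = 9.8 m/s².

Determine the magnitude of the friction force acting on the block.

The normal reaction is N = m g cos θ = 897.1 N.
Along the slope the weight component is m g sin θ = 418.3 N; friction must supply exactly this, acting up-slope.
The static-friction ceiling is μ_s N = 0.16 × 897.1 = 143.5 N.
Since |418.3| > 143.5 N, static friction cannot hold it; the block slides down the incline and kinetic friction applies: f = μ_k N = 0.06 × 897.1 = 53.8 N.

f ≈ 53.8 N (up the incline)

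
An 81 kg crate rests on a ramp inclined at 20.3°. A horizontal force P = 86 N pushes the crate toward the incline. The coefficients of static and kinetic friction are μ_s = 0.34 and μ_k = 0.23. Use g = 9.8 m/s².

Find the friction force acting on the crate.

Resolve perpendicular to the incline: N = m g cos θ + P sin θ = 81×9.8×cos 20.3° + 86×sin 20.3° = 774.3 N.
Along the incline, the net driving force (taking up-slope positive) is P cos θ − m g sin θ = 80.66 − 275.4 = -194.7 N, so equilibrium requires friction f = 194.7 N (up-slope).
The limit of static friction is μ_s N = 263.3 N.
|f_req| = 194.7 ≤ 263.3 N → the crate is in equilibrium; friction equals the required value.

f ≈ 195 N (up the incline)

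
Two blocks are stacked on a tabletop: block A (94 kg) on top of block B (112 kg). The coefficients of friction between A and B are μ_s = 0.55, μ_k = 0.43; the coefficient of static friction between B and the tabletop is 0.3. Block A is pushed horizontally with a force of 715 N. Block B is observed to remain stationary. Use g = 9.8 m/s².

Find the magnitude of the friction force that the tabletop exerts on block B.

f ≈ 396 N

The normal force B exerts on A is simply A's weight, N₁ = 921.2 N.
Maximum static friction on A from B: μ_s N₁ = 0.55×921.2 = 506.7 N.
Since P = 715 N > 506.7 N, A slides on B; the A–B friction is kinetic: f₁ = μ_k N₁ = 0.43×921.2 = 396 N.
By Newton's third law B feels 396 N forward from A. With B stationary, the floor's static friction on B balances it: f₂ = 396 N (well within μ_s(m_A+m_B)g = 605.6 N).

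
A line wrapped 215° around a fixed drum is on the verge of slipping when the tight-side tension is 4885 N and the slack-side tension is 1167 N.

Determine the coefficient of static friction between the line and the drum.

T₂/T₁ = e^{μβ} → μ = ln(T₂/T₁)/β.
β = 215° = 3.752 rad.
μ = ln(4885/1167)/3.752 = ln(4.186)/3.752 = 0.382.

μ ≈ 0.382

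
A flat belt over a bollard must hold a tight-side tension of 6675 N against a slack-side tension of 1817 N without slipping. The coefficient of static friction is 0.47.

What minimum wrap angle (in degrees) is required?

β_min ≈ 159°

T₂/T₁ = e^{μβ} → β = ln(T₂/T₁)/μ.
β = ln(6675/1817)/0.47 = 1.301/0.47 = 2.768 rad.
In degrees: β = 2.768 × 180/π = 159°.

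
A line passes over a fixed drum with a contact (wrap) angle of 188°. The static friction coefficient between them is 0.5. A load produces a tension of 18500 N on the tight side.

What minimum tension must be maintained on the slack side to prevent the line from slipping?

T_min ≈ 3590 N

Capstan equation at impending slip: T_tight/T_slack = e^{μβ}.
β = 188° = 3.281 rad; e^{μβ} = e^{0.5×3.281} = 5.158.
T_slack = T_tight / e^{μβ} = 18500 / 5.158 = 3590 N.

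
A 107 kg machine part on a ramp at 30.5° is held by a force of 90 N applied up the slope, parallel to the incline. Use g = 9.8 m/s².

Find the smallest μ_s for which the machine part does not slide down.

μ_s,min ≈ 0.489

N = m g cos θ = 903.5 N.
Friction must make up the shortfall along the incline: f = m g sin θ − P = 532.2 − 90 = 442.2 N.
At the threshold f = μ_s N, so μ_s,min = 442.2/903.5 = 0.489.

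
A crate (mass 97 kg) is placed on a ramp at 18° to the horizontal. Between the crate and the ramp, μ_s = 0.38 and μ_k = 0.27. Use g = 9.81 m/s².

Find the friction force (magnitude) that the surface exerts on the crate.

The normal reaction is N = m g cos θ = 905 N.
For equilibrium along the incline, friction must balance the weight component: f = m g sin θ = 294.1 N up the slope.
Maximum static friction available: μ_s N = 0.38 × 905 = 343.9 N.
Since |294.1| ≤ 343.9 N, no slip — friction simply equals what equilibrium demands.

f ≈ 294 N (up the incline)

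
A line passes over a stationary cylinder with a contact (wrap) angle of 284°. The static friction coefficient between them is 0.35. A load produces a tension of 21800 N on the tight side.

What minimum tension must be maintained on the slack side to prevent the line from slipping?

T_min ≈ 3850 N

Capstan equation at impending slip: T_tight/T_slack = e^{μβ}.
β = 284° = 4.957 rad; e^{μβ} = e^{0.35×4.957} = 5.668.
T_slack = T_tight / e^{μβ} = 21800 / 5.668 = 3850 N.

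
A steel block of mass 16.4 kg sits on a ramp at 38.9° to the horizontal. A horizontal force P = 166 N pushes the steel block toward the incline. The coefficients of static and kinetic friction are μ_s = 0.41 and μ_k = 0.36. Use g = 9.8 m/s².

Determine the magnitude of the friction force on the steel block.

f ≈ 28.3 N (down the incline)

The horizontal push has a component P sin θ into the surface, so N = m g cos θ + P sin θ = 125.1 + 104.2 = 229.3 N.
Parallel to the incline: P cos θ − m g sin θ = 129.2 − 100.9 = 28.26 N; the friction needed to balance this is 28.26 N acting down the slope.
The limit of static friction is μ_s N = 94.02 N.
Since 28.26 N is within the 94.02 N limit, the steel block stays put and friction is exactly 28.3 N.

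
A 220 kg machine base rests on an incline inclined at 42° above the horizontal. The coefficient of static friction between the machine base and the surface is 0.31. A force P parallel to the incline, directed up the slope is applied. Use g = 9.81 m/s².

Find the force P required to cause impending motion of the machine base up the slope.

P ≈ 1940 N

At impending motion up the slope, friction acts down-slope at its limit: f = μ_s N.
P is parallel to the surface, so N = m g cos θ = 1600 N.
Along the incline: P = m g sin θ + μ_s N = 1440 + 0.31×1600 = 1940 N.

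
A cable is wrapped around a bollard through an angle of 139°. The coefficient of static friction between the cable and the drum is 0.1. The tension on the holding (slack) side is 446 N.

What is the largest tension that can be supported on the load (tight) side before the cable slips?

At impending slip the capstan equation gives T₂/T₁ = e^{μβ} with β in radians.
β = 139° × π/180 = 2.426 rad.
e^{μβ} = e^{0.1×2.426} = 1.275.
T₂ = T₁ · e^{μβ} = 446 × 1.275 = 568 N.

T_max ≈ 568 N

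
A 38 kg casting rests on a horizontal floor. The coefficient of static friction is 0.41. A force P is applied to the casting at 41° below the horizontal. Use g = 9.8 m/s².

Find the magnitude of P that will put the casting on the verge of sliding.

P ≈ 314 N

N = m g + P sin α (the push presses the casting into the horizontal floor).
At impending slip, P cos α = μ_s N = μ_s (m g + P sin α).
Solving: P (cos α − μ_s sin α) = μ_s m g → P = 0.41×372/(cos 41° − 0.41 sin 41°) = 153/0.4857 = 314 N.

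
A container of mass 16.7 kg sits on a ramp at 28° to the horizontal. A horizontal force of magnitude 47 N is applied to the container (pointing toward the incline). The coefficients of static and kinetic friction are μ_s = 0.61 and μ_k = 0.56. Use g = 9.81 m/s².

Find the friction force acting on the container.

Normal direction: N = m g cos θ + P sin θ = 166.7 N.
Parallel to the incline: P cos θ − m g sin θ = 41.5 − 76.91 = -35.41 N; the friction needed to balance this is 35.41 N acting up the slope.
The limit of static friction is μ_s N = 101.7 N.
|f_req| = 35.41 ≤ 101.7 N → the container is in equilibrium; friction equals the required value.

f ≈ 35.4 N (up the incline)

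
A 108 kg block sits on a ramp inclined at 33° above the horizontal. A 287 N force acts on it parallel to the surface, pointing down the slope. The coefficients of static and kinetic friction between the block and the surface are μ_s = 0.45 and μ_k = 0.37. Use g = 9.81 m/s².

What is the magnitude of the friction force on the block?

f ≈ 329 N (up the incline)

The normal reaction is N = m g cos θ = 888.6 N.
Parallel to the incline, ΣF = 0 gives f = m g sin θ + P = 577 + 287 = 864 N (up-slope positive).
Static friction can supply at most μ_s N = 399.8 N.
Since |864| > 399.8 N, static friction cannot hold it; the block slides down the incline and kinetic friction applies: f = μ_k N = 0.37 × 888.6 = 329 N.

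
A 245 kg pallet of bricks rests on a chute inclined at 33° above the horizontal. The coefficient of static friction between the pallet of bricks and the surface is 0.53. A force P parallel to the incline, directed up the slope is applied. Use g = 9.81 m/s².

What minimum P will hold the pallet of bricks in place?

P_min ≈ 241 N

The pallet of bricks tends to slide down (tan θ > μ_s), so at the point of impending slip friction acts up-slope at its limit: f = μ_s N.
P is parallel to the surface, so N = m g cos θ = 2020 N.
Along the incline: P + μ_s N = m g sin θ, so P = 1310 − 0.53×2020 = 241 N.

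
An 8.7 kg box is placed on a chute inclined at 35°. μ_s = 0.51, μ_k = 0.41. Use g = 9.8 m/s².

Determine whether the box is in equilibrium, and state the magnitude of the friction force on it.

N = m g cos θ = 69.8 N.
Down-slope weight component: m g sin θ = 48.9 N.
μ_s N = 35.6 N.
48.9 > 35.6 N, so it slides; kinetic friction f = μ_k N = 0.41×69.8 = 28.6 N.

f ≈ 28.6 N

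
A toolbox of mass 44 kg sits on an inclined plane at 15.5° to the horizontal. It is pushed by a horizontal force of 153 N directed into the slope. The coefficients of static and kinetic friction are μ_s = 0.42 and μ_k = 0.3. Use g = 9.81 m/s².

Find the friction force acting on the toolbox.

Resolve perpendicular to the incline: N = m g cos θ + P sin θ = 44×9.81×cos 15.5° + 153×sin 15.5° = 456.8 N.
Parallel to the incline: P cos θ − m g sin θ = 147.4 − 115.4 = 32.08 N; the friction needed to balance this is 32.08 N acting down the slope.
Maximum static friction: μ_s N = 0.42 × 456.8 = 191.9 N.
|f_req| = 32.08 ≤ 191.9 N → the toolbox is in equilibrium; friction equals the required value.

f ≈ 32.1 N (down the incline)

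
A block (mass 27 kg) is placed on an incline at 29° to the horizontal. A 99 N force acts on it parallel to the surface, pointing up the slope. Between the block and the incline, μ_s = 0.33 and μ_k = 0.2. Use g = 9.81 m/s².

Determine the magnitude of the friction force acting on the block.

Normal force: N = m g cos θ = 27 × 9.81 × cos 29° = 231.7 N.
For equilibrium along the incline the friction force must supply f = m g sin θ − P = 128.4 − 99 = 29.41 N (positive meaning up-slope).
The static-friction ceiling is μ_s N = 0.33 × 231.7 = 76.45 N.
Since |29.41| ≤ 76.45 N, static friction is sufficient; f equals the required value, not μ_s N.

f ≈ 29.4 N (up the incline)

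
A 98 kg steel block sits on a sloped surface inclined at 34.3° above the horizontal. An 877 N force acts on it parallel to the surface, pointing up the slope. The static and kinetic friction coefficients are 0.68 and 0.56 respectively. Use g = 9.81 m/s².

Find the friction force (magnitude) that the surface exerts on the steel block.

f ≈ 335 N (down the incline)

The normal reaction is N = m g cos θ = 794.2 N.
Parallel to the incline, ΣF = 0 gives f = m g sin θ − P = 541.8 − 877 = -335.2 N (up-slope positive).
Maximum static friction available: μ_s N = 0.68 × 794.2 = 540.1 N.
Since |-335.2| ≤ 540.1 N, no slip — friction simply equals what equilibrium demands.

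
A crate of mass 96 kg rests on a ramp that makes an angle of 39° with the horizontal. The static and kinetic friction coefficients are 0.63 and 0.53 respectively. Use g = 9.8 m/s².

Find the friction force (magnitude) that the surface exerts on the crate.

f ≈ 388 N (up the incline)

Normal force: N = m g cos θ = 96 × 9.8 × cos 39° = 731.1 N.
Along the slope the weight component is m g sin θ = 592.1 N; friction must supply exactly this, acting up-slope.
Maximum static friction available: μ_s N = 0.63 × 731.1 = 460.6 N.
Since |592.1| > 460.6 N, static friction cannot hold it; the crate slides down the incline and kinetic friction applies: f = μ_k N = 0.53 × 731.1 = 388 N.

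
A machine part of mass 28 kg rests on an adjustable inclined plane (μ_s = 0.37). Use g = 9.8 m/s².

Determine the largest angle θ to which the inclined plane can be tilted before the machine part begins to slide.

θ_max ≈ 20.3°

At the slip threshold, m g sin θ = μ_s · m g cos θ, so tan θ = μ_s.
θ_max = arctan(0.37) = 20.3°.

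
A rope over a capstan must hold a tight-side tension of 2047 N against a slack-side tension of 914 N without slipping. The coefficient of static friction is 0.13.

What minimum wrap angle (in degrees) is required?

β_min ≈ 355°

T₂/T₁ = e^{μβ} → β = ln(T₂/T₁)/μ.
β = ln(2047/914)/0.13 = 0.8063/0.13 = 6.202 rad.
In degrees: β = 6.202 × 180/π = 355°.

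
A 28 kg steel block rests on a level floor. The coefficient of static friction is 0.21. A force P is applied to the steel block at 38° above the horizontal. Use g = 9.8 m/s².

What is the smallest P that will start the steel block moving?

N = m g − P sin α (the pull lifts the steel block).
At impending slip, P cos α = μ_s N = μ_s (m g − P sin α).
Solving: P (cos α + μ_s sin α) = μ_s m g → P = 0.21×274/(cos 38° + 0.21 sin 38°) = 57.6/0.9173 = 62.8 N.

P ≈ 62.8 N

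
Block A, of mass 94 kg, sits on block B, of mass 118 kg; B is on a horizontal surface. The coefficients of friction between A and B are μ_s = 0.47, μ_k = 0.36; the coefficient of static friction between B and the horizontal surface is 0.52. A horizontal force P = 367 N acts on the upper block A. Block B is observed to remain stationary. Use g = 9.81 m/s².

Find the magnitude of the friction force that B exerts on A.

f ≈ 367 N

Between the blocks, N₁ = m_A g = 922.1 N.
Maximum static friction on A from B: μ_s N₁ = 0.47×922.1 = 433.4 N.
Since P = 367 N ≤ 433.4 N, A does not slip on B; friction on A equals P = 367 N.
By Newton's third law B feels 367 N forward from A. With B stationary, the floor's static friction on B balances it: f₂ = 367 N (well within μ_s(m_A+m_B)g = 1081 N).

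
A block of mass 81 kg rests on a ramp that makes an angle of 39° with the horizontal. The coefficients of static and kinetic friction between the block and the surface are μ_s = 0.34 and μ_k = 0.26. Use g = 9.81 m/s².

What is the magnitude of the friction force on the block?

f ≈ 161 N (up the incline)

The normal reaction is N = m g cos θ = 617.5 N.
Along the slope the weight component is m g sin θ = 500.1 N; friction must supply exactly this, acting up-slope.
Static friction can supply at most μ_s N = 210 N.
Since |500.1| > 210 N, static friction cannot hold it; the block slides down the incline and kinetic friction applies: f = μ_k N = 0.26 × 617.5 = 161 N.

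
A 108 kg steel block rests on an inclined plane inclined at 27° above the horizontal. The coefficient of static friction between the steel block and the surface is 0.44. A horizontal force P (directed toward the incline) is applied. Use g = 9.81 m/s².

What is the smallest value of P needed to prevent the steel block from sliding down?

The steel block tends to slide down (tan θ > μ_s), so at the point of impending slip friction acts up-slope at its limit: f = μ_s N.
Perpendicular to the incline: N = m g cos θ + P sin θ.
Along the incline: P cos θ + μ_s N = m g sin θ, i.e. P cos θ + μ_s (m g cos θ + P sin θ) = m g sin θ.
Solving, P (cos θ + μ_s sin θ) = m g (sin θ − μ_s cos θ), so P = 1060×0.06195/1.091 = 60.2 N.

P_min ≈ 60.2 N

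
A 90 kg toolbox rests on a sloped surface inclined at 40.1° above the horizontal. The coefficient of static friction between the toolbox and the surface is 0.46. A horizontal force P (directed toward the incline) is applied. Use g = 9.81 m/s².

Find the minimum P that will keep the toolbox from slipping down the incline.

P_min ≈ 243 N

The toolbox tends to slide down (tan θ > μ_s), so at the point of impending slip friction acts up-slope at its limit: f = μ_s N.
Perpendicular to the incline: N = m g cos θ + P sin θ.
Along the incline: P cos θ + μ_s N = m g sin θ, i.e. P cos θ + μ_s (m g cos θ + P sin θ) = m g sin θ.
Solving, P (cos θ + μ_s sin θ) = m g (sin θ − μ_s cos θ), so P = 883×0.2923/1.061 = 243 N.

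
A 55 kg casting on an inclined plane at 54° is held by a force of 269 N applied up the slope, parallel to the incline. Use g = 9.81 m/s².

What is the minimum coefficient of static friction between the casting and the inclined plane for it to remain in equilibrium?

N = m g cos θ = 317.1 N.
Friction must make up the shortfall along the incline: f = m g sin θ − P = 436.5 − 269 = 167.5 N.
At the threshold f = μ_s N, so μ_s,min = 167.5/317.1 = 0.528.

μ_s,min ≈ 0.528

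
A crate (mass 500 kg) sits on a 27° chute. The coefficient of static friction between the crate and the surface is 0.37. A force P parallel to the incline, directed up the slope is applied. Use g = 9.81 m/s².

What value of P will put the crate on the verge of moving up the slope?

At impending motion up the slope, friction acts down-slope at its limit: f = μ_s N.
P is parallel to the surface, so N = m g cos θ = 4370 N.
Along the incline: P = m g sin θ + μ_s N = 2230 + 0.37×4370 = 3840 N.

P ≈ 3840 N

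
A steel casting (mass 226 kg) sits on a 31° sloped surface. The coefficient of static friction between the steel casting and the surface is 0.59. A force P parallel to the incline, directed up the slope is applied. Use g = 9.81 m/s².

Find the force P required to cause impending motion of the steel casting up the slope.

P ≈ 2260 N

At impending motion up the slope, friction acts down-slope at its limit: f = μ_s N.
P is parallel to the surface, so N = m g cos θ = 1900 N.
Along the incline: P = m g sin θ + μ_s N = 1140 + 0.59×1900 = 2260 N.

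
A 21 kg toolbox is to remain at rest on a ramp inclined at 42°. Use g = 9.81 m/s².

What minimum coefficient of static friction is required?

μ_s,min ≈ 0.9

At the slip threshold m g sin θ = μ_s m g cos θ, so μ_s,min = tan θ.
μ_s,min = tan 42° = 0.9.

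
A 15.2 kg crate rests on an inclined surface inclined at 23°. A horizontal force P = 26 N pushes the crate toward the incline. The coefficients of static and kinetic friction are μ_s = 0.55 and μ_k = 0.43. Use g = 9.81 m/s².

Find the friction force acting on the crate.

f ≈ 34.3 N (up the incline)

Resolve perpendicular to the incline: N = m g cos θ + P sin θ = 15.2×9.81×cos 23° + 26×sin 23° = 147.4 N.
Along the incline, the net driving force (taking up-slope positive) is P cos θ − m g sin θ = 23.93 − 58.26 = -34.33 N, so equilibrium requires friction f = 34.33 N (up-slope).
Maximum static friction: μ_s N = 0.55 × 147.4 = 81.08 N.
|f_req| = 34.33 ≤ 81.08 N → the crate is in equilibrium; friction equals the required value.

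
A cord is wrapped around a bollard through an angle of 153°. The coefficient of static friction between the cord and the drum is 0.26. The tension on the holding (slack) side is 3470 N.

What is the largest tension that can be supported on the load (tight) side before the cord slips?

At impending slip the capstan equation gives T₂/T₁ = e^{μβ} with β in radians.
β = 153° × π/180 = 2.67 rad.
e^{μβ} = e^{0.26×2.67} = 2.002.
T₂ = T₁ · e^{μβ} = 3470 × 2.002 = 6950 N.

T_max ≈ 6950 N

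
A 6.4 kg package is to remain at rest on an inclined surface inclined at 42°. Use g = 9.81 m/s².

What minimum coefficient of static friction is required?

μ_s,min ≈ 0.9

At the slip threshold m g sin θ = μ_s m g cos θ, so μ_s,min = tan θ.
μ_s,min = tan 42° = 0.9.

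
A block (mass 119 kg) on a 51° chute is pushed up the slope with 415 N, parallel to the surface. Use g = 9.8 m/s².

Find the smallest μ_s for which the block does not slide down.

N = m g cos θ = 733.9 N.
Friction must make up the shortfall along the incline: f = m g sin θ − P = 906.3 − 415 = 491.3 N.
At the threshold f = μ_s N, so μ_s,min = 491.3/733.9 = 0.669.

μ_s,min ≈ 0.669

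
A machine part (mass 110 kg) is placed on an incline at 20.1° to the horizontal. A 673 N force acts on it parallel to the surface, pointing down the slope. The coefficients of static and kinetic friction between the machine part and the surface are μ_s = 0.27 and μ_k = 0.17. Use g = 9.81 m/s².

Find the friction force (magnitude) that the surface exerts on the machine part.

Normal force: N = m g cos θ = 110 × 9.81 × cos 20.1° = 1013 N.
For equilibrium along the incline the friction force must supply f = m g sin θ + P = 370.8 + 673 = 1044 N (positive meaning up-slope).
Static friction can supply at most μ_s N = 273.6 N.
Since |1044| > 273.6 N, static friction cannot hold it; the machine part slides down the incline and kinetic friction applies: f = μ_k N = 0.17 × 1013 = 172 N.

f ≈ 172 N (up the incline)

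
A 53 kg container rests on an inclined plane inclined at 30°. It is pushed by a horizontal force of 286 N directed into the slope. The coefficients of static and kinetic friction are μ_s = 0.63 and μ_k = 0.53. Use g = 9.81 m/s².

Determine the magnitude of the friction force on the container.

Normal direction: N = m g cos θ + P sin θ = 593.3 N.
Along the incline, the net driving force (taking up-slope positive) is P cos θ − m g sin θ = 247.7 − 260 = -12.28 N, so equilibrium requires friction f = 12.28 N (up-slope).
The limit of static friction is μ_s N = 373.8 N.
|f_req| = 12.28 ≤ 373.8 N → the container is in equilibrium; friction equals the required value.

f ≈ 12.3 N (up the incline)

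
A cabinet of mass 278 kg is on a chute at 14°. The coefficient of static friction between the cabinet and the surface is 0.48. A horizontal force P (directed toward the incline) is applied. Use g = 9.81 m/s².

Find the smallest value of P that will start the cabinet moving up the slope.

P ≈ 2260 N

At impending motion up the slope, friction acts down-slope at its limit: f = μ_s N.
Perpendicular to the incline: N = m g cos θ + P sin θ.
Along the incline: P cos θ = m g sin θ + μ_s N = m g sin θ + μ_s (m g cos θ + P sin θ).
Solving, P (cos θ − μ_s sin θ) = m g (sin θ + μ_s cos θ), so P = 278×9.81×(sin 14° + 0.48 cos 14°)/(cos 14° − 0.48 sin 14°) = 2730×0.7077/0.8542 = 2260 N.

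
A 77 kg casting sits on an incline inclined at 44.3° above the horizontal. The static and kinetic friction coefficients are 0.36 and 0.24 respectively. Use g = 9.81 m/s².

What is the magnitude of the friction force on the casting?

f ≈ 130 N (up the incline)

The normal reaction is N = m g cos θ = 540.6 N.
For equilibrium along the incline, friction must balance the weight component: f = m g sin θ = 527.6 N up the slope.
Static friction can supply at most μ_s N = 194.6 N.
Since |527.6| > 194.6 N, static friction cannot hold it; the casting slides down the incline and kinetic friction applies: f = μ_k N = 0.24 × 540.6 = 130 N.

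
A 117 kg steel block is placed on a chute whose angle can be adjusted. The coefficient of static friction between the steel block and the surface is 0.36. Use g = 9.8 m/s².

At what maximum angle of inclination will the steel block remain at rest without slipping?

θ_max ≈ 19.8°

At the slip threshold, m g sin θ = μ_s · m g cos θ, so tan θ = μ_s.
θ_max = arctan(0.36) = 19.8°.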